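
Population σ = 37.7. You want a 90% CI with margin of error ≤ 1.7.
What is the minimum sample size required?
n ≥ 1331

For margin E ≤ 1.7:
n ≥ (z* · σ / E)²
n ≥ (1.645 · 37.7 / 1.7)²
n ≥ 1330.81

Minimum n = 1331 (rounding up)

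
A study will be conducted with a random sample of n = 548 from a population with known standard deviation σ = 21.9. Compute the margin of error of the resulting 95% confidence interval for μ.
Margin of error = 1.83

Margin of error = z* · σ/√n
= 1.960 · 21.9/√548
= 1.960 · 21.9/23.4094
= 1.83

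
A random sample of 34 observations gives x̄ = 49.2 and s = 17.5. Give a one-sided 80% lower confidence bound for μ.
μ ≥ 46.64

Lower bound (one-sided):
t* = 0.853 (one-sided for 80%)
Lower bound = x̄ - t* · s/√n = 49.2 - 0.853 · 17.5/√34 = 46.64

We are 80% confident that μ ≥ 46.64.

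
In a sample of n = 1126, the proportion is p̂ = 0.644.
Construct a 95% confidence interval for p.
(0.616, 0.672)

Proportion CI:
SE = √(p̂(1-p̂)/n) = √(0.644 · 0.356 / 1126) = 0.01427

z* = 1.960
Margin = z* · SE = 1.960 · 0.01427 = 0.0280

CI: 0.644 ± 0.0280 = (0.616, 0.672)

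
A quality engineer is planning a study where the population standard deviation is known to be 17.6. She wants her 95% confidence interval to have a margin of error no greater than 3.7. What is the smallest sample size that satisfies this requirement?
n ≥ 87

For margin E ≤ 3.7:
n ≥ (z* · σ / E)²
n ≥ (1.960 · 17.6 / 3.7)²
n ≥ 86.92

Minimum n = 87 (rounding up)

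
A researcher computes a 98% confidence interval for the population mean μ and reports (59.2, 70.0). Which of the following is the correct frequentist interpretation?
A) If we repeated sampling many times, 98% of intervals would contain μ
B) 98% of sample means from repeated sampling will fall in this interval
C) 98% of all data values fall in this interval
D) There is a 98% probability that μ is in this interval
A

A) Correct — this is the frequentist long-run coverage interpretation.
B) Wrong — coverage applies to intervals containing μ, not to future x̄ values.
C) Wrong — a CI is about the parameter μ, not individual data values.
D) Wrong — μ is fixed; the randomness lives in the interval, not in μ.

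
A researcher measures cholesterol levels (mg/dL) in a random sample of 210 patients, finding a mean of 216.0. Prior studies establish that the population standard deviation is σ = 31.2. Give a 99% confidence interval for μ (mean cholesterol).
(210.45, 221.55)

z-interval (σ known):
z* = 2.576 for 99% confidence

Margin of error = z* · σ/√n = 2.576 · 31.2/√210 = 5.55

CI: (216.0 - 5.55, 216.0 + 5.55) = (210.45, 221.55)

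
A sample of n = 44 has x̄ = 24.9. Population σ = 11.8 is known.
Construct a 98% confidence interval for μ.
(20.76, 29.04)

z-interval (σ known):
z* = 2.326 for 98% confidence

Margin of error = z* · σ/√n = 2.326 · 11.8/√44 = 4.14

CI: (24.9 - 4.14, 24.9 + 4.14) = (20.76, 29.04)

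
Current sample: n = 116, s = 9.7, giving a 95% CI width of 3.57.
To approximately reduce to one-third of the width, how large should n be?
n ≈ 1044

CI width ∝ 1/√n
To reduce width by factor 3, need √n to grow by 3 → need 3² = 9 times as many samples.

Current: n = 116, width = 3.57
New: n = 1044, width ≈ 1.18

Width reduced by factor of 3.57/1.18 = 3.03.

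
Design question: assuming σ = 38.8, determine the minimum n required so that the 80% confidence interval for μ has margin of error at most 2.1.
n ≥ 562

For margin E ≤ 2.1:
n ≥ (z* · σ / E)²
n ≥ (1.282 · 38.8 / 2.1)²
n ≥ 561.05

Minimum n = 562 (rounding up)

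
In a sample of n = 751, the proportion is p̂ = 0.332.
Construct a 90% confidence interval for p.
(0.304, 0.360)

Proportion CI:
SE = √(p̂(1-p̂)/n) = √(0.332 · 0.668 / 751) = 0.01718

z* = 1.645
Margin = z* · SE = 1.645 · 0.01718 = 0.0283

CI: 0.332 ± 0.0283 = (0.304, 0.360)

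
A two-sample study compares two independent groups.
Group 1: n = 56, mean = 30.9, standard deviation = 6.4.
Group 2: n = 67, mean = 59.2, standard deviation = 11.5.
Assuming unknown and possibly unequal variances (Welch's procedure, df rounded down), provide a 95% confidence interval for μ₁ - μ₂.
(-31.56, -25.04)

Difference: x̄₁ - x̄₂ = -28.30
SE = √(s₁²/n₁ + s₂²/n₂) = √(6.4²/56 + 11.5²/67) = 1.6448
df = 106.44 → 106 (Welch–Satterthwaite, rounded down)
t* = 1.983

CI: -28.30 ± 1.983 · 1.6448 = -28.30 ± 3.26 = (-31.56, -25.04)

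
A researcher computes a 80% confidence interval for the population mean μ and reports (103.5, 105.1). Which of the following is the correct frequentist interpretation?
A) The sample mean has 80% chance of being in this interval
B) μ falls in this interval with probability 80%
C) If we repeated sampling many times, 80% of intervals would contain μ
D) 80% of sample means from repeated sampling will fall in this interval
C

A) Wrong — x̄ is observed and sits in the interval by construction.
B) Wrong — μ is fixed; the randomness lives in the interval, not in μ.
C) Correct — this is the frequentist long-run coverage interpretation.
D) Wrong — coverage applies to intervals containing μ, not to future x̄ values.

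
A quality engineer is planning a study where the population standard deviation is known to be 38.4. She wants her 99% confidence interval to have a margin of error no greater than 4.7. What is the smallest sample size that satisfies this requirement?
n ≥ 443

For margin E ≤ 4.7:
n ≥ (z* · σ / E)²
n ≥ (2.576 · 38.4 / 4.7)²
n ≥ 442.95

Minimum n = 443 (rounding up)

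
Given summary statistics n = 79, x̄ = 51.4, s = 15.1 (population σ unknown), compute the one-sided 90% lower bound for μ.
μ ≥ 49.21

Lower bound (one-sided):
t* = 1.292 (one-sided for 90%)
Lower bound = x̄ - t* · s/√n = 51.4 - 1.292 · 15.1/√79 = 49.21

We are 90% confident that μ ≥ 49.21.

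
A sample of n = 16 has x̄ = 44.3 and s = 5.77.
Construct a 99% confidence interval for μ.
(40.05, 48.55)

t-interval (σ unknown):
df = n - 1 = 15
t* = 2.947 for 99% confidence

Margin of error = t* · s/√n = 2.947 · 5.77/√16 = 4.25

CI: (40.05, 48.55)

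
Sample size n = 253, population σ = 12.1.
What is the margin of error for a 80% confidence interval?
Margin of error = 0.98

Margin of error = z* · σ/√n
= 1.282 · 12.1/√253
= 1.282 · 12.1/15.9060
= 0.98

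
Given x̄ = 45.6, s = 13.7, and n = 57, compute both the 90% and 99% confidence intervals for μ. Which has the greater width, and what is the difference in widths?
99% CI is wider by 3.61

df = 56
90% CI: t* = 1.673, (42.56, 48.64), width = 2 · t* · s/√n = 6.07
99% CI: t* = 2.667, (40.76, 50.44), width = 2 · t* · s/√n = 9.68

The 99% CI is wider by 9.68 - 6.07 = 3.61.
Higher confidence requires a wider interval.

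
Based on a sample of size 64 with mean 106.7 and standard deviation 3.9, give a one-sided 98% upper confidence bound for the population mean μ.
μ ≤ 107.72

Upper bound (one-sided):
t* = 2.097 (one-sided for 98%)
Upper bound = x̄ + t* · s/√n = 106.7 + 2.097 · 3.9/√64 = 107.72

We are 98% confident that μ ≤ 107.72.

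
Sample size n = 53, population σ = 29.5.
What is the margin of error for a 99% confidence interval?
Margin of error = 10.44

Margin of error = z* · σ/√n
= 2.576 · 29.5/√53
= 2.576 · 29.5/7.2801
= 10.44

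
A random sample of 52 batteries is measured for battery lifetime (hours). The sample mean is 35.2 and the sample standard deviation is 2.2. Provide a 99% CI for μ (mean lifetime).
(34.38, 36.02)

t-interval (σ unknown):
df = n - 1 = 51
t* = 2.676 for 99% confidence

Margin of error = t* · s/√n = 2.676 · 2.2/√52 = 0.82

CI: (34.38, 36.02)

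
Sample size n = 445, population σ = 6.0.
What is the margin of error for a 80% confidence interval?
Margin of error = 0.36

Margin of error = z* · σ/√n
= 1.282 · 6.0/√445
= 1.282 · 6.0/21.0950
= 0.36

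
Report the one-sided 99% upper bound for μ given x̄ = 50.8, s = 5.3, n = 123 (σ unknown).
μ ≤ 51.93

Upper bound (one-sided):
t* = 2.357 (one-sided for 99%)
Upper bound = x̄ + t* · s/√n = 50.8 + 2.357 · 5.3/√123 = 51.93

We are 99% confident that μ ≤ 51.93.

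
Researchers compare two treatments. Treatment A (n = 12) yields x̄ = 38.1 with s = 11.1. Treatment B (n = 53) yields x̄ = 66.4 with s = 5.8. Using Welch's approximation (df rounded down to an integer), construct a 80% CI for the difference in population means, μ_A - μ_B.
(-32.78, -23.82)

Difference: x̄₁ - x̄₂ = -28.30
SE = √(s₁²/n₁ + s₂²/n₂) = √(11.1²/12 + 5.8²/53) = 3.3019
df = 12.39 → 12 (Welch–Satterthwaite, rounded down)
t* = 1.356

CI: -28.30 ± 1.356 · 3.3019 = -28.30 ± 4.48 = (-32.78, -23.82)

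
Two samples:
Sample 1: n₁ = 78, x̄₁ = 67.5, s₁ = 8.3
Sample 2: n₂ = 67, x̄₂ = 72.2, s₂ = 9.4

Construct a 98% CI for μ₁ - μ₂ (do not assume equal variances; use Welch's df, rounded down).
(-8.19, -1.21)

Difference: x̄₁ - x̄₂ = -4.70
SE = √(s₁²/n₁ + s₂²/n₂) = √(8.3²/78 + 9.4²/67) = 1.4839
df = 132.91 → 132 (Welch–Satterthwaite, rounded down)
t* = 2.355

CI: -4.70 ± 2.355 · 1.4839 = -4.70 ± 3.49 = (-8.19, -1.21)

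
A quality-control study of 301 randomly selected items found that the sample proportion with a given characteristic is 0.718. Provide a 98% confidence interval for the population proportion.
(0.658, 0.778)

Proportion CI:
SE = √(p̂(1-p̂)/n) = √(0.718 · 0.282 / 301) = 0.02594

z* = 2.326
Margin = z* · SE = 2.326 · 0.02594 = 0.0603

CI: 0.718 ± 0.0603 = (0.658, 0.778)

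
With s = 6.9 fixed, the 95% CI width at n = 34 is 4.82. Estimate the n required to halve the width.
n ≈ 136

CI width ∝ 1/√n
To reduce width by factor 2, need √n to grow by 2 → need 2² = 4 times as many samples.

Current: n = 34, width = 4.82
New: n = 136, width ≈ 2.34

Width reduced by factor of 4.82/2.34 = 2.06.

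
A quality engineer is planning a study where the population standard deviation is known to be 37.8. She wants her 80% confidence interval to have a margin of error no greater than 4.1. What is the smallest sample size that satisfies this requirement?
n ≥ 140

For margin E ≤ 4.1:
n ≥ (z* · σ / E)²
n ≥ (1.282 · 37.8 / 4.1)²
n ≥ 139.70

Minimum n = 140 (rounding up)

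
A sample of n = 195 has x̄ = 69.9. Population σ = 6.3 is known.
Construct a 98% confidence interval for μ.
(68.85, 70.95)

z-interval (σ known):
z* = 2.326 for 98% confidence

Margin of error = z* · σ/√n = 2.326 · 6.3/√195 = 1.05

CI: (69.9 - 1.05, 69.9 + 1.05) = (68.85, 70.95)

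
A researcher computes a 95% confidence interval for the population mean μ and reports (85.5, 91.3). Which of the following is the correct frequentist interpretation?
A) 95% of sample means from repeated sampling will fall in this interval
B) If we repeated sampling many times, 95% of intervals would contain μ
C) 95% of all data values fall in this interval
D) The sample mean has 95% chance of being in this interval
B

A) Wrong — coverage applies to intervals containing μ, not to future x̄ values.
B) Correct — this is the frequentist long-run coverage interpretation.
C) Wrong — a CI is about the parameter μ, not individual data values.
D) Wrong — x̄ is observed and sits in the interval by construction.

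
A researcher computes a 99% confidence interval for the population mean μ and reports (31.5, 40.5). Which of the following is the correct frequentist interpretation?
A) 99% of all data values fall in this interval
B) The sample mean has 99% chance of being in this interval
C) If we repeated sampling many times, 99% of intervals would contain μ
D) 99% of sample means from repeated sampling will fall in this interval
C

A) Wrong — a CI is about the parameter μ, not individual data values.
B) Wrong — x̄ is observed and sits in the interval by construction.
C) Correct — this is the frequentist long-run coverage interpretation.
D) Wrong — coverage applies to intervals containing μ, not to future x̄ values.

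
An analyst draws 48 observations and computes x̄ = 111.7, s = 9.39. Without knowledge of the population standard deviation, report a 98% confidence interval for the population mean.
(108.44, 114.96)

t-interval (σ unknown):
df = n - 1 = 47
t* = 2.408 for 98% confidence

Margin of error = t* · s/√n = 2.408 · 9.39/√48 = 3.26

CI: (108.44, 114.96)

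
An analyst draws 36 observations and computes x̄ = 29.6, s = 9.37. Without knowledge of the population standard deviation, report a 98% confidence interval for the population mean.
(25.79, 33.41)

t-interval (σ unknown):
df = n - 1 = 35
t* = 2.438 for 98% confidence

Margin of error = t* · s/√n = 2.438 · 9.37/√36 = 3.81

CI: (25.79, 33.41)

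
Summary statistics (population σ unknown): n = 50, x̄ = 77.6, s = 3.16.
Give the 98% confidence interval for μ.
(76.53, 78.67)

t-interval (σ unknown):
df = n - 1 = 49
t* = 2.405 for 98% confidence

Margin of error = t* · s/√n = 2.405 · 3.16/√50 = 1.07

CI: (76.53, 78.67)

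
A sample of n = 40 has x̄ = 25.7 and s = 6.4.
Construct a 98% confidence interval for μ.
(23.25, 28.15)

t-interval (σ unknown):
df = n - 1 = 39
t* = 2.426 for 98% confidence

Margin of error = t* · s/√n = 2.426 · 6.4/√40 = 2.45

CI: (23.25, 28.15)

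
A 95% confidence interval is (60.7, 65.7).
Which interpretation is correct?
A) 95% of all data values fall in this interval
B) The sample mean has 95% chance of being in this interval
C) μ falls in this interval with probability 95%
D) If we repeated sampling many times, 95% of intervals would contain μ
D

A) Wrong — a CI is about the parameter μ, not individual data values.
B) Wrong — x̄ is observed and sits in the interval by construction.
C) Wrong — μ is fixed; the randomness lives in the interval, not in μ.
D) Correct — this is the frequentist long-run coverage interpretation.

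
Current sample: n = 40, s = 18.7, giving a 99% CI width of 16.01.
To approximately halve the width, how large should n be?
n ≈ 160

CI width ∝ 1/√n
To reduce width by factor 2, need √n to grow by 2 → need 2² = 4 times as many samples.

Current: n = 40, width = 16.01
New: n = 160, width ≈ 7.71

Width reduced by factor of 16.01/7.71 = 2.08.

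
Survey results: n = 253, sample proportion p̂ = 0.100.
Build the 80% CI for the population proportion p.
(0.076, 0.124)

Proportion CI:
SE = √(p̂(1-p̂)/n) = √(0.100 · 0.900 / 253) = 0.01886

z* = 1.282
Margin = z* · SE = 1.282 · 0.01886 = 0.0242

CI: 0.100 ± 0.0242 = (0.076, 0.124)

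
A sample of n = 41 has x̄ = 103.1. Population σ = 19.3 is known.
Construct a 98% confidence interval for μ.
(96.09, 110.11)

z-interval (σ known):
z* = 2.326 for 98% confidence

Margin of error = z* · σ/√n = 2.326 · 19.3/√41 = 7.01

CI: (103.1 - 7.01, 103.1 + 7.01) = (96.09, 110.11)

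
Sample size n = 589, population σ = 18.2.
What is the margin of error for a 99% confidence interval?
Margin of error = 1.93

Margin of error = z* · σ/√n
= 2.576 · 18.2/√589
= 2.576 · 18.2/24.2693
= 1.93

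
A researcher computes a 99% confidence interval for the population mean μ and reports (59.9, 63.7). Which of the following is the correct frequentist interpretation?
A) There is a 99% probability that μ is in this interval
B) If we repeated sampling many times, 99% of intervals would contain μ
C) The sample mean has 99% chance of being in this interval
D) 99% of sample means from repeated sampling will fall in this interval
B

A) Wrong — μ is fixed; the randomness lives in the interval, not in μ.
B) Correct — this is the frequentist long-run coverage interpretation.
C) Wrong — x̄ is observed and sits in the interval by construction.
D) Wrong — coverage applies to intervals containing μ, not to future x̄ values.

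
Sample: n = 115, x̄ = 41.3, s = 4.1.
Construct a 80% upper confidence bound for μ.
μ ≤ 41.62

Upper bound (one-sided):
t* = 0.845 (one-sided for 80%)
Upper bound = x̄ + t* · s/√n = 41.3 + 0.845 · 4.1/√115 = 41.62

We are 80% confident that μ ≤ 41.62.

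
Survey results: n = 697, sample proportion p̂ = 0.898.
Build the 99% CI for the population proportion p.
(0.868, 0.928)

Proportion CI:
SE = √(p̂(1-p̂)/n) = √(0.898 · 0.102 / 697) = 0.01146

z* = 2.576
Margin = z* · SE = 2.576 · 0.01146 = 0.0295

CI: 0.898 ± 0.0295 = (0.868, 0.928)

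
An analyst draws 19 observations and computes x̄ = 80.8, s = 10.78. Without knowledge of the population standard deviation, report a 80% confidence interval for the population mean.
(77.51, 84.09)

t-interval (σ unknown):
df = n - 1 = 18
t* = 1.330 for 80% confidence

Margin of error = t* · s/√n = 1.330 · 10.78/√19 = 3.29

CI: (77.51, 84.09)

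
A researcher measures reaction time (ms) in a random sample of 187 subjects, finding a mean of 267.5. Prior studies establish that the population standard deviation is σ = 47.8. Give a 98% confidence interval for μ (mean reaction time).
(259.37, 275.63)

z-interval (σ known):
z* = 2.326 for 98% confidence

Margin of error = z* · σ/√n = 2.326 · 47.8/√187 = 8.13

CI: (267.5 - 8.13, 267.5 + 8.13) = (259.37, 275.63)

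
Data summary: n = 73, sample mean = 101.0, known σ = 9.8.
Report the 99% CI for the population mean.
(98.05, 103.95)

z-interval (σ known):
z* = 2.576 for 99% confidence

Margin of error = z* · σ/√n = 2.576 · 9.8/√73 = 2.95

CI: (101.0 - 2.95, 101.0 + 2.95) = (98.05, 103.95)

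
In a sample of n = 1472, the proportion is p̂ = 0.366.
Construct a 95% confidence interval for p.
(0.341, 0.391)

Proportion CI:
SE = √(p̂(1-p̂)/n) = √(0.366 · 0.634 / 1472) = 0.01256

z* = 1.960
Margin = z* · SE = 1.960 · 0.01256 = 0.0246

CI: 0.366 ± 0.0246 = (0.341, 0.391)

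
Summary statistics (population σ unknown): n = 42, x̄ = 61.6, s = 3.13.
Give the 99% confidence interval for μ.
(60.30, 62.90)

t-interval (σ unknown):
df = n - 1 = 41
t* = 2.701 for 99% confidence

Margin of error = t* · s/√n = 2.701 · 3.13/√42 = 1.30

CI: (60.30, 62.90)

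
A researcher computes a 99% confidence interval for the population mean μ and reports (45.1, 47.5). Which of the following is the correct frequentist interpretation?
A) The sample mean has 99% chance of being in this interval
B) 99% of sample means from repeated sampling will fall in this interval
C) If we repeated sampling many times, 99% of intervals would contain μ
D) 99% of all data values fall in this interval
C

A) Wrong — x̄ is observed and sits in the interval by construction.
B) Wrong — coverage applies to intervals containing μ, not to future x̄ values.
C) Correct — this is the frequentist long-run coverage interpretation.
D) Wrong — a CI is about the parameter μ, not individual data values.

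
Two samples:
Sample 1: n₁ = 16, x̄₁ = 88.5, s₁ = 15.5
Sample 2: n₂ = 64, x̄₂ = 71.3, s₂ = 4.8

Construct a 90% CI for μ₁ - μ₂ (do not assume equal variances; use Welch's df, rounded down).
(10.33, 24.07)

Difference: x̄₁ - x̄₂ = 17.20
SE = √(s₁²/n₁ + s₂²/n₂) = √(15.5²/16 + 4.8²/64) = 3.9212
df = 15.73 → 15 (Welch–Satterthwaite, rounded down)
t* = 1.753

CI: 17.20 ± 1.753 · 3.9212 = 17.20 ± 6.87 = (10.33, 24.07)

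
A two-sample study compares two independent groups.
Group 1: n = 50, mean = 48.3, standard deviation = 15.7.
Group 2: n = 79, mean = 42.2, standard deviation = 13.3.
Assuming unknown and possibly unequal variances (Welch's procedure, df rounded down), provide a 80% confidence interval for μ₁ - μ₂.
(2.64, 9.56)

Difference: x̄₁ - x̄₂ = 6.10
SE = √(s₁²/n₁ + s₂²/n₂) = √(15.7²/50 + 13.3²/79) = 2.6775
df = 91.73 → 91 (Welch–Satterthwaite, rounded down)
t* = 1.291

CI: 6.10 ± 1.291 · 2.6775 = 6.10 ± 3.46 = (2.64, 9.56)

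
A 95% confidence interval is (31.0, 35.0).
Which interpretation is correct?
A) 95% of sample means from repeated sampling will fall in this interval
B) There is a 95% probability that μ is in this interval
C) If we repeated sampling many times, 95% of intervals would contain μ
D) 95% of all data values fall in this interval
C

A) Wrong — coverage applies to intervals containing μ, not to future x̄ values.
B) Wrong — μ is fixed; the randomness lives in the interval, not in μ.
C) Correct — this is the frequentist long-run coverage interpretation.
D) Wrong — a CI is about the parameter μ, not individual data values.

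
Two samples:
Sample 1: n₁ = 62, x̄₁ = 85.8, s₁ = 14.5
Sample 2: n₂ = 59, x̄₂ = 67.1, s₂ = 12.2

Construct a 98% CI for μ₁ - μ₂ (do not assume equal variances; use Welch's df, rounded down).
(12.96, 24.44)

Difference: x̄₁ - x̄₂ = 18.70
SE = √(s₁²/n₁ + s₂²/n₂) = √(14.5²/62 + 12.2²/59) = 2.4318
df = 117.26 → 117 (Welch–Satterthwaite, rounded down)
t* = 2.359

CI: 18.70 ± 2.359 · 2.4318 = 18.70 ± 5.74 = (12.96, 24.44)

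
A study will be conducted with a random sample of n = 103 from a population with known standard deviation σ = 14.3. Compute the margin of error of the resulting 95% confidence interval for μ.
Margin of error = 2.76

Margin of error = z* · σ/√n
= 1.960 · 14.3/√103
= 1.960 · 14.3/10.1489
= 2.76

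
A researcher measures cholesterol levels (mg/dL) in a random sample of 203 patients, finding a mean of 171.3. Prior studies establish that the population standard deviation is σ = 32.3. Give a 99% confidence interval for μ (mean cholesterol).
(165.46, 177.14)

z-interval (σ known):
z* = 2.576 for 99% confidence

Margin of error = z* · σ/√n = 2.576 · 32.3/√203 = 5.84

CI: (171.3 - 5.84, 171.3 + 5.84) = (165.46, 177.14)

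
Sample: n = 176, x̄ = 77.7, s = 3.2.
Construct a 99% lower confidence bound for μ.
μ ≥ 77.13

Lower bound (one-sided):
t* = 2.348 (one-sided for 99%)
Lower bound = x̄ - t* · s/√n = 77.7 - 2.348 · 3.2/√176 = 77.13

We are 99% confident that μ ≥ 77.13.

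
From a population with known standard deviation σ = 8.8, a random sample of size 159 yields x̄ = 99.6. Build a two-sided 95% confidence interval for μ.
(98.23, 100.97)

z-interval (σ known):
z* = 1.960 for 95% confidence

Margin of error = z* · σ/√n = 1.960 · 8.8/√159 = 1.37

CI: (99.6 - 1.37, 99.6 + 1.37) = (98.23, 100.97)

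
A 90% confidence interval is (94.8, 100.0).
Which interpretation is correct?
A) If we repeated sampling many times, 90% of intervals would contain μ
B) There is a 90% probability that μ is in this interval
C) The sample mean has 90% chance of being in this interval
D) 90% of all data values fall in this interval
A

A) Correct — this is the frequentist long-run coverage interpretation.
B) Wrong — μ is fixed; the randomness lives in the interval, not in μ.
C) Wrong — x̄ is observed and sits in the interval by construction.
D) Wrong — a CI is about the parameter μ, not individual data values.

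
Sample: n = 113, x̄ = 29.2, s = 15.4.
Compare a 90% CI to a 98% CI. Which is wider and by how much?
98% CI is wider by 2.03

df = 112
90% CI: t* = 1.659, (26.80, 31.60), width = 2 · t* · s/√n = 4.81
98% CI: t* = 2.360, (25.78, 32.62), width = 2 · t* · s/√n = 6.84

The 98% CI is wider by 6.84 - 4.81 = 2.03.
Higher confidence requires a wider interval.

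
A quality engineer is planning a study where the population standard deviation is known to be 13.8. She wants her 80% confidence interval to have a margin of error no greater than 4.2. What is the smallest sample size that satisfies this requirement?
n ≥ 18

For margin E ≤ 4.2:
n ≥ (z* · σ / E)²
n ≥ (1.282 · 13.8 / 4.2)²
n ≥ 17.74

Minimum n = 18 (rounding up)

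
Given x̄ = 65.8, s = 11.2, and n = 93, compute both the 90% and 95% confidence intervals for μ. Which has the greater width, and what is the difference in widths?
95% CI is wider by 0.75

df = 92
90% CI: t* = 1.662, (63.87, 67.73), width = 2 · t* · s/√n = 3.86
95% CI: t* = 1.986, (63.49, 68.11), width = 2 · t* · s/√n = 4.61

The 95% CI is wider by 4.61 - 3.86 = 0.75.
Higher confidence requires a wider interval.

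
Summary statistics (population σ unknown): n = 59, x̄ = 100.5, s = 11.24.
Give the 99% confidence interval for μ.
(96.60, 104.40)

t-interval (σ unknown):
df = n - 1 = 58
t* = 2.663 for 99% confidence

Margin of error = t* · s/√n = 2.663 · 11.24/√59 = 3.90

CI: (96.60, 104.40)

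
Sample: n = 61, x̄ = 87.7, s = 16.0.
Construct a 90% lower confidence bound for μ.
μ ≥ 85.05

Lower bound (one-sided):
t* = 1.296 (one-sided for 90%)
Lower bound = x̄ - t* · s/√n = 87.7 - 1.296 · 16.0/√61 = 85.05

We are 90% confident that μ ≥ 85.05.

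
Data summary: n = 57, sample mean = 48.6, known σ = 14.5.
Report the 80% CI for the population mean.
(46.14, 51.06)

z-interval (σ known):
z* = 1.282 for 80% confidence

Margin of error = z* · σ/√n = 1.282 · 14.5/√57 = 2.46

CI: (48.6 - 2.46, 48.6 + 2.46) = (46.14, 51.06)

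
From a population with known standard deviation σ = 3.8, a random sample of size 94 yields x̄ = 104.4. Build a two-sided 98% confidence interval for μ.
(103.49, 105.31)

z-interval (σ known):
z* = 2.326 for 98% confidence

Margin of error = z* · σ/√n = 2.326 · 3.8/√94 = 0.91

CI: (104.4 - 0.91, 104.4 + 0.91) = (103.49, 105.31)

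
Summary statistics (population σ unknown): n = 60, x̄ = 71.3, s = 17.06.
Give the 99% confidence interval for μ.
(65.44, 77.16)

t-interval (σ unknown):
df = n - 1 = 59
t* = 2.662 for 99% confidence

Margin of error = t* · s/√n = 2.662 · 17.06/√60 = 5.86

CI: (65.44, 77.16)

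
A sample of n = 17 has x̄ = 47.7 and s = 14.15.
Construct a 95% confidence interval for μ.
(40.42, 54.98)

t-interval (σ unknown):
df = n - 1 = 16
t* = 2.120 for 95% confidence

Margin of error = t* · s/√n = 2.120 · 14.15/√17 = 7.28

CI: (40.42, 54.98)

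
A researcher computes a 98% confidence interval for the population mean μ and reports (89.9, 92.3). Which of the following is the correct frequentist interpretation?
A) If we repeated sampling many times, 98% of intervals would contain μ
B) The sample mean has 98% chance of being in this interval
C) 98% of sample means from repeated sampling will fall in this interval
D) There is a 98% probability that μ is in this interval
A

A) Correct — this is the frequentist long-run coverage interpretation.
B) Wrong — x̄ is observed and sits in the interval by construction.
C) Wrong — coverage applies to intervals containing μ, not to future x̄ values.
D) Wrong — μ is fixed; the randomness lives in the interval, not in μ.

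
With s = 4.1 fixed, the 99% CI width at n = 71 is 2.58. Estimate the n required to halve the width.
n ≈ 284

CI width ∝ 1/√n
To reduce width by factor 2, need √n to grow by 2 → need 2² = 4 times as many samples.

Current: n = 71, width = 2.58
New: n = 284, width ≈ 1.26

Width reduced by factor of 2.58/1.26 = 2.05.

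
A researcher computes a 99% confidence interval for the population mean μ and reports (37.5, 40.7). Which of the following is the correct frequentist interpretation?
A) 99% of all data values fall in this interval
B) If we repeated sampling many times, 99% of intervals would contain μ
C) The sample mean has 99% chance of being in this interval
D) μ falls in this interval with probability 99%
B

A) Wrong — a CI is about the parameter μ, not individual data values.
B) Correct — this is the frequentist long-run coverage interpretation.
C) Wrong — x̄ is observed and sits in the interval by construction.
D) Wrong — μ is fixed; the randomness lives in the interval, not in μ.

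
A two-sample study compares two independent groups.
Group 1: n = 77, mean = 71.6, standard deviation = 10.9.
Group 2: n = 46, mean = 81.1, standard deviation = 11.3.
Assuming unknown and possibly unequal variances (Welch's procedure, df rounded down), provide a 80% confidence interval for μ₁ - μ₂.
(-12.18, -6.82)

Difference: x̄₁ - x̄₂ = -9.50
SE = √(s₁²/n₁ + s₂²/n₂) = √(10.9²/77 + 11.3²/46) = 2.0782
df = 92.08 → 92 (Welch–Satterthwaite, rounded down)
t* = 1.291

CI: -9.50 ± 1.291 · 2.0782 = -9.50 ± 2.68 = (-12.18, -6.82)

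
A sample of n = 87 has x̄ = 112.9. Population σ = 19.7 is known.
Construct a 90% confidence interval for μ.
(109.43, 116.37)

z-interval (σ known):
z* = 1.645 for 90% confidence

Margin of error = z* · σ/√n = 1.645 · 19.7/√87 = 3.47

CI: (112.9 - 3.47, 112.9 + 3.47) = (109.43, 116.37)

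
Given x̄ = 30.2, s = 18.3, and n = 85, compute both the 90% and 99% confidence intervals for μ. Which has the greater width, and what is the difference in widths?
99% CI is wider by 3.86

df = 84
90% CI: t* = 1.663, (26.90, 33.50), width = 2 · t* · s/√n = 6.60
99% CI: t* = 2.636, (24.97, 35.43), width = 2 · t* · s/√n = 10.46

The 99% CI is wider by 10.46 - 6.60 = 3.86.
Higher confidence requires a wider interval.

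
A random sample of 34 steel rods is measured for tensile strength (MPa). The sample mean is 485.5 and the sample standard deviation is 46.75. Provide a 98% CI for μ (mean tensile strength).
(465.90, 505.10)

t-interval (σ unknown):
df = n - 1 = 33
t* = 2.445 for 98% confidence

Margin of error = t* · s/√n = 2.445 · 46.75/√34 = 19.60

CI: (465.90, 505.10)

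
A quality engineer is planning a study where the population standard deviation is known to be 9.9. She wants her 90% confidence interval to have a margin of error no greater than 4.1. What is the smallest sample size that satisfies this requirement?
n ≥ 16

For margin E ≤ 4.1:
n ≥ (z* · σ / E)²
n ≥ (1.645 · 9.9 / 4.1)²
n ≥ 15.78

Minimum n = 16 (rounding up)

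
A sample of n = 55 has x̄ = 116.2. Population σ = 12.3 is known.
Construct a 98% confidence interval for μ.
(112.34, 120.06)

z-interval (σ known):
z* = 2.326 for 98% confidence

Margin of error = z* · σ/√n = 2.326 · 12.3/√55 = 3.86

CI: (116.2 - 3.86, 116.2 + 3.86) = (112.34, 120.06)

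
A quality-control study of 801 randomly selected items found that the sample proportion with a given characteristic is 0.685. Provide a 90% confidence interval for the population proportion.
(0.658, 0.712)

Proportion CI:
SE = √(p̂(1-p̂)/n) = √(0.685 · 0.315 / 801) = 0.01641

z* = 1.645
Margin = z* · SE = 1.645 · 0.01641 = 0.0270

CI: 0.685 ± 0.0270 = (0.658, 0.712)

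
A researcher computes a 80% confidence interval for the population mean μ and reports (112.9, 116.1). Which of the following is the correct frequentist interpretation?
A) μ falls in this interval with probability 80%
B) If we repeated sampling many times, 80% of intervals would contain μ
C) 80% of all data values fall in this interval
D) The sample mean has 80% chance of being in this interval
B

A) Wrong — μ is fixed; the randomness lives in the interval, not in μ.
B) Correct — this is the frequentist long-run coverage interpretation.
C) Wrong — a CI is about the parameter μ, not individual data values.
D) Wrong — x̄ is observed and sits in the interval by construction.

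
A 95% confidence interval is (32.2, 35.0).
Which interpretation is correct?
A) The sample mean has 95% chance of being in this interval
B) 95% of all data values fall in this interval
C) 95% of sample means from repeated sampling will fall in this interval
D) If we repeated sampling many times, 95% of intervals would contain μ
D

A) Wrong — x̄ is observed and sits in the interval by construction.
B) Wrong — a CI is about the parameter μ, not individual data values.
C) Wrong — coverage applies to intervals containing μ, not to future x̄ values.
D) Correct — this is the frequentist long-run coverage interpretation.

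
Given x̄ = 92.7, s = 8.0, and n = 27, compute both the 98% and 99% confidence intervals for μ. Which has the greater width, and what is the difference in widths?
99% CI is wider by 0.93

df = 26
98% CI: t* = 2.479, (88.88, 96.52), width = 2 · t* · s/√n = 7.63
99% CI: t* = 2.779, (88.42, 96.98), width = 2 · t* · s/√n = 8.56

The 99% CI is wider by 8.56 - 7.63 = 0.93.
Higher confidence requires a wider interval.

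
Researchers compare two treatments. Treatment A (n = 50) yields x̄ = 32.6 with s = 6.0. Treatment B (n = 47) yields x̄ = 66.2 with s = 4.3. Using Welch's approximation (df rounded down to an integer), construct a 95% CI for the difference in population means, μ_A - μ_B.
(-35.70, -31.50)

Difference: x̄₁ - x̄₂ = -33.60
SE = √(s₁²/n₁ + s₂²/n₂) = √(6.0²/50 + 4.3²/47) = 1.0552
df = 88.90 → 88 (Welch–Satterthwaite, rounded down)
t* = 1.987

CI: -33.60 ± 1.987 · 1.0552 = -33.60 ± 2.10 = (-35.70, -31.50)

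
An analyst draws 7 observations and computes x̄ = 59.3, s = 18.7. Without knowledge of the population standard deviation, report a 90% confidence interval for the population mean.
(45.57, 73.03)

t-interval (σ unknown):
df = n - 1 = 6
t* = 1.943 for 90% confidence

Margin of error = t* · s/√n = 1.943 · 18.7/√7 = 13.73

CI: (45.57, 73.03)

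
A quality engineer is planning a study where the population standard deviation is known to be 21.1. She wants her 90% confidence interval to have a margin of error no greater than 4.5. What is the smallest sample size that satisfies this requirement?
n ≥ 60

For margin E ≤ 4.5:
n ≥ (z* · σ / E)²
n ≥ (1.645 · 21.1 / 4.5)²
n ≥ 59.49

Minimum n = 60 (rounding up)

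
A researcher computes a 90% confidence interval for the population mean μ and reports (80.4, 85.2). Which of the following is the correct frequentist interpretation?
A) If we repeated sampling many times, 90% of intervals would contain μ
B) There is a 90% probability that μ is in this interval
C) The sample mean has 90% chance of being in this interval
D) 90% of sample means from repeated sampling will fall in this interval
A

A) Correct — this is the frequentist long-run coverage interpretation.
B) Wrong — μ is fixed; the randomness lives in the interval, not in μ.
C) Wrong — x̄ is observed and sits in the interval by construction.
D) Wrong — coverage applies to intervals containing μ, not to future x̄ values.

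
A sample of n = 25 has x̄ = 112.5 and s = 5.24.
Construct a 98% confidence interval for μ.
(109.89, 115.11)

t-interval (σ unknown):
df = n - 1 = 24
t* = 2.492 for 98% confidence

Margin of error = t* · s/√n = 2.492 · 5.24/√25 = 2.61

CI: (109.89, 115.11)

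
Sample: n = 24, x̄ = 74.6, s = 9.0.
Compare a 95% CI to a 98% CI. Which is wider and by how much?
98% CI is wider by 1.59

df = 23
95% CI: t* = 2.069, (70.80, 78.40), width = 2 · t* · s/√n = 7.60
98% CI: t* = 2.500, (70.01, 79.19), width = 2 · t* · s/√n = 9.19

The 98% CI is wider by 9.19 - 7.60 = 1.59.
Higher confidence requires a wider interval.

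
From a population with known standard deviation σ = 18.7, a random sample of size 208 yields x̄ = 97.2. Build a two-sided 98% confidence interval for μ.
(94.18, 100.22)

z-interval (σ known):
z* = 2.326 for 98% confidence

Margin of error = z* · σ/√n = 2.326 · 18.7/√208 = 3.02

CI: (97.2 - 3.02, 97.2 + 3.02) = (94.18, 100.22)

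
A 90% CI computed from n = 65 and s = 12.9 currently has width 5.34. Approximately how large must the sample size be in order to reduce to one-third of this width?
n ≈ 585

CI width ∝ 1/√n
To reduce width by factor 3, need √n to grow by 3 → need 3² = 9 times as many samples.

Current: n = 65, width = 5.34
New: n = 585, width ≈ 1.76

Width reduced by factor of 5.34/1.76 = 3.03.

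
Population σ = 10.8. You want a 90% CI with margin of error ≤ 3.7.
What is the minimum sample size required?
n ≥ 24

For margin E ≤ 3.7:
n ≥ (z* · σ / E)²
n ≥ (1.645 · 10.8 / 3.7)²
n ≥ 23.06

Minimum n = 24 (rounding up)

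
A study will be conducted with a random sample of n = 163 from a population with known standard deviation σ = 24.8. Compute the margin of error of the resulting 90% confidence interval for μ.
Margin of error = 3.20

Margin of error = z* · σ/√n
= 1.645 · 24.8/√163
= 1.645 · 24.8/12.7671
= 3.20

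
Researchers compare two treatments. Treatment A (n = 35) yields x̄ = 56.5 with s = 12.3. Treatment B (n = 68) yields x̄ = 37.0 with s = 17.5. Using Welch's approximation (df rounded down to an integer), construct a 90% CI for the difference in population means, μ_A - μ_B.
(14.56, 24.44)

Difference: x̄₁ - x̄₂ = 19.50
SE = √(s₁²/n₁ + s₂²/n₂) = √(12.3²/35 + 17.5²/68) = 2.9709
df = 91.40 → 91 (Welch–Satterthwaite, rounded down)
t* = 1.662

CI: 19.50 ± 1.662 · 2.9709 = 19.50 ± 4.94 = (14.56, 24.44)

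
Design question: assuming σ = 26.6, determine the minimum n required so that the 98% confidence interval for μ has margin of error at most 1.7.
n ≥ 1325

For margin E ≤ 1.7:
n ≥ (z* · σ / E)²
n ≥ (2.326 · 26.6 / 1.7)²
n ≥ 1324.60

Minimum n = 1325 (rounding up)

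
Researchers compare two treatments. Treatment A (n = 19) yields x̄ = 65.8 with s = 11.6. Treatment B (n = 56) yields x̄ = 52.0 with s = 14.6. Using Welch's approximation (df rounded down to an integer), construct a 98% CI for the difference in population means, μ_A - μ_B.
(5.78, 21.82)

Difference: x̄₁ - x̄₂ = 13.80
SE = √(s₁²/n₁ + s₂²/n₂) = √(11.6²/19 + 14.6²/56) = 3.2998
df = 38.87 → 38 (Welch–Satterthwaite, rounded down)
t* = 2.429

CI: 13.80 ± 2.429 · 3.2998 = 13.80 ± 8.02 = (5.78, 21.82)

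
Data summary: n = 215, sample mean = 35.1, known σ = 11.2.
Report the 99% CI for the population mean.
(33.13, 37.07)

z-interval (σ known):
z* = 2.576 for 99% confidence

Margin of error = z* · σ/√n = 2.576 · 11.2/√215 = 1.97

CI: (35.1 - 1.97, 35.1 + 1.97) = (33.13, 37.07)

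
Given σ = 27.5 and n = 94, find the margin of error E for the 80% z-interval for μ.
Margin of error = 3.64

Margin of error = z* · σ/√n
= 1.282 · 27.5/√94
= 1.282 · 27.5/9.6954
= 3.64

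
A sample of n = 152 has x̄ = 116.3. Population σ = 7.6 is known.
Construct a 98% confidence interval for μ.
(114.87, 117.73)

z-interval (σ known):
z* = 2.326 for 98% confidence

Margin of error = z* · σ/√n = 2.326 · 7.6/√152 = 1.43

CI: (116.3 - 1.43, 116.3 + 1.43) = (114.87, 117.73)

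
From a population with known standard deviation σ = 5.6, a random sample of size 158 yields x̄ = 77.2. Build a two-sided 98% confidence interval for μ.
(76.16, 78.24)

z-interval (σ known):
z* = 2.326 for 98% confidence

Margin of error = z* · σ/√n = 2.326 · 5.6/√158 = 1.04

CI: (77.2 - 1.04, 77.2 + 1.04) = (76.16, 78.24)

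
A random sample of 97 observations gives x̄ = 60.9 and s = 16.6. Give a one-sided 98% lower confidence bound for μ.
μ ≥ 57.39

Lower bound (one-sided):
t* = 2.082 (one-sided for 98%)
Lower bound = x̄ - t* · s/√n = 60.9 - 2.082 · 16.6/√97 = 57.39

We are 98% confident that μ ≥ 57.39.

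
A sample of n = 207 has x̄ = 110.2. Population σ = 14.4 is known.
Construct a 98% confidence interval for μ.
(107.87, 112.53)

z-interval (σ known):
z* = 2.326 for 98% confidence

Margin of error = z* · σ/√n = 2.326 · 14.4/√207 = 2.33

CI: (110.2 - 2.33, 110.2 + 2.33) = (107.87, 112.53)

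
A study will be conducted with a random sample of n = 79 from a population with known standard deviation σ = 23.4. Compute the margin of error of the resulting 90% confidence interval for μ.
Margin of error = 4.33

Margin of error = z* · σ/√n
= 1.645 · 23.4/√79
= 1.645 · 23.4/8.8882
= 4.33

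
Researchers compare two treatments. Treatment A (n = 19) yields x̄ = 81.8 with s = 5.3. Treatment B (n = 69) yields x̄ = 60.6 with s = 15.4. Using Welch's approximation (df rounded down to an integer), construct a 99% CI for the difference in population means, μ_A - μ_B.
(15.35, 27.05)

Difference: x̄₁ - x̄₂ = 21.20
SE = √(s₁²/n₁ + s₂²/n₂) = √(5.3²/19 + 15.4²/69) = 2.2171
df = 81.86 → 81 (Welch–Satterthwaite, rounded down)
t* = 2.638

CI: 21.20 ± 2.638 · 2.2171 = 21.20 ± 5.85 = (15.35, 27.05)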